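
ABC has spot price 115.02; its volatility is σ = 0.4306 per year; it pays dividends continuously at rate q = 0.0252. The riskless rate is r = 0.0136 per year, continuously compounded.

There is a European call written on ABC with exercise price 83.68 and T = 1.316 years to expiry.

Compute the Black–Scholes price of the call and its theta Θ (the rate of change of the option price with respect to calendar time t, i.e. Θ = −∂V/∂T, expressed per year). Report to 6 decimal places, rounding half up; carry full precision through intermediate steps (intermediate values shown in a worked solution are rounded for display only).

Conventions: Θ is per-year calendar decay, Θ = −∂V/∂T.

σ√T = 0.4306·√1.316 = 0.493972
d₁ = (ln(S/K) + (r−q+σ²/2)T) / (σ√T) = (ln(115.02/83.68) + (0.0136−0.0252+0.4306²/2)·1.316) / 0.493972 = (0.318106 + 0.106738) / 0.493972 = 0.860058
d₂ = d₁ − σ√T = 0.860058 − 0.493972 = 0.366087
e^{−rT} = 0.982262
e^{−qT} = 0.967381
N(d₁) = 0.805122,  N(d₂) = 0.642850
Call price V = S·e^{−qT}·N(d₁) − K·e^{−rT}·N(d₂) = 89.584366 − 52.839461 = 36.744905
φ(d₁) = (1/√(2π))·e^{−d₁²/2} = 0.275604
Θ = −S·e^{−qT}·φ(d₁)·σ/(2√T) + q·S·e^{−qT}·N(d₁) − r·K·e^{−rT}·N(d₂) = −5.755367 + 2.257526 − 0.718617 = -4.216458

price = 36.744905
Θ = -4.216458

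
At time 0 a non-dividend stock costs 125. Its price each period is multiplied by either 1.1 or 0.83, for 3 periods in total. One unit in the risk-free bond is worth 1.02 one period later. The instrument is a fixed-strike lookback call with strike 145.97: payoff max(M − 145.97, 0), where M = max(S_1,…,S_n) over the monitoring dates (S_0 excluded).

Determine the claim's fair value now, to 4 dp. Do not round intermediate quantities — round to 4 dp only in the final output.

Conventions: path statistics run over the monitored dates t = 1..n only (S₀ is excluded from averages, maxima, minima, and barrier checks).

Set p* = 0.7037 (from d < R < u); the path-dependent value is the discounted p*-expectation over all price paths.
Enumerate all 2^3 = 8 price paths (U = up ×1.1, D = down ×0.83); each path with k up-moves has probability p*^k·(1−p*)^(3−k).
DDD: M=103.7500, payoff=0.0000, prob=0.026012
UDD: M=137.5000, payoff=0.0000, prob=0.061779
DUD: M=114.1250, payoff=0.0000, prob=0.061779
UUD: M=151.2500, payoff=5.2800, prob=0.146726
DDU: M=103.7500, payoff=0.0000, prob=0.061779
UDU: M=137.5000, payoff=0.0000, prob=0.146726
DUU: M=125.5375, payoff=0.0000, prob=0.146726
UUU: M=166.3750, payoff=20.4050, prob=0.348473
Price = Σ prob·payoff / R^3 = 7.885309 / 1.061208 = 7.4305

price = 7.4305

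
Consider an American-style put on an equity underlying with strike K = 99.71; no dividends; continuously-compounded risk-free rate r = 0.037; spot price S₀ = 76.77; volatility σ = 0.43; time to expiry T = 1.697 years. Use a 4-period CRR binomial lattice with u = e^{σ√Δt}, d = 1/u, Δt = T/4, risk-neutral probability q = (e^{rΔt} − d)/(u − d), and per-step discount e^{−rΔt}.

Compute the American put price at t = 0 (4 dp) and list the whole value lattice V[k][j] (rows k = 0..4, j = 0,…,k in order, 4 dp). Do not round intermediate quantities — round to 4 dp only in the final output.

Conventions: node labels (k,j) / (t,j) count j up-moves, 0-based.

Δt=0.42425, u=1.32323, d=0.75572, q=0.45831, disc=e^(-rΔt)=0.98443
k=4 terminal: V=max(K-S,0) → 74.6693 55.8651 22.9400 0.0000 0.0000
k=3: j=0 S=33.1346 intr=66.5754 cont=65.0224 V=66.5754[EX]; j=1 S=58.0170 intr=41.6930 cont=40.1401 V=41.6930[EX]; j=2 S=101.5846 intr=0.0000 cont=12.2328 V=12.2328[hold]; j=3 S=177.8692 intr=0.0000 cont=0.0000 V=0.0000[hold]
k=2: j=0 S=43.8449 intr=55.8651 cont=54.3122 V=55.8651[EX]; j=1 S=76.7700 intr=22.9400 cont=27.7519 V=27.7519[hold]; j=2 S=134.4202 intr=0.0000 cont=6.5231 V=6.5231[hold]
k=1: j=0 S=58.0170 intr=41.6930 cont=42.3111 V=42.3111[hold]; j=1 S=101.5846 intr=0.0000 cont=17.7418 V=17.7418[hold]
k=0: j=0 S=76.7700 intr=22.9400 cont=30.5671 V=30.5671[hold]

price = 30.5671
tree:
30.5671
42.3111 17.7418
55.8651 27.7519 6.5231
66.5754 41.6930 12.2328 0.0000
74.6693 55.8651 22.9400 0.0000 0.0000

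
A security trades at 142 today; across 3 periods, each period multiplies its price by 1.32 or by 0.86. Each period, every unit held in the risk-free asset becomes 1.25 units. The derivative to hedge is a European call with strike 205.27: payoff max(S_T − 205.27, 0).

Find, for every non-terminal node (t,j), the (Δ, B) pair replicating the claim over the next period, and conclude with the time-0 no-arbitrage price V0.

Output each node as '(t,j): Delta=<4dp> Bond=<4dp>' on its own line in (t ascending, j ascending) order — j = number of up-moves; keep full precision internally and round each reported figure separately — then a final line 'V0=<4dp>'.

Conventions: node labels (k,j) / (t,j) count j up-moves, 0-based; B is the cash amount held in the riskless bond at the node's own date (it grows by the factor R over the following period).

(0,0): Delta=0.8206 Bond=-77.4010
(1,0): Delta=0.0907 Bond=-7.6204
(1,1): Delta=0.9059 Bond=-112.7490
(2,0): Delta=0.0000 Bond=0.0000
(2,1): Delta=0.1013 Bond=-11.2352
(2,2): Delta=1.0000 Bond=-164.2160
V0=39.1188

No-arbitrage ⇒ martingale measure with p* = (R−d)/(u−d) = 0.8478.
Payoffs at expiry: V(3,0)=0.0000, V(3,1)=0.0000, V(3,2)=7.5119, V(3,3)=121.3255
Node (2,0) S=105.0232: V=(p*·0.0000+(1−p*)·0.0000)/1.25=0.0000; Δ=(0.0000−0.0000)/(138.6306−90.3200)=0.0000; B=V−Δ·S=0.0000
Node (2,1) S=161.1984: V=(p*·7.5119+(1−p*)·0.0000)/1.25=5.0950; Δ=(7.5119−0.0000)/(212.7819−138.6306)=0.1013; B=V−Δ·S=-11.2352
Node (2,2) S=247.4208: V=(p*·121.3255+(1−p*)·7.5119)/1.25=83.2048; Δ=(121.3255−7.5119)/(326.5955−212.7819)=1.0000; B=V−Δ·S=-164.2160
Node (1,0) S=122.1200: V=(p*·5.0950+(1−p*)·0.0000)/1.25=3.4558; Δ=(5.0950−0.0000)/(161.1984−105.0232)=0.0907; B=V−Δ·S=-7.6204
Node (1,1) S=187.4400: V=(p*·83.2048+(1−p*)·5.0950)/1.25=57.0548; Δ=(83.2048−5.0950)/(247.4208−161.1984)=0.9059; B=V−Δ·S=-112.7490
Node (0,0) S=142.0000: V=(p*·57.0548+(1−p*)·3.4558)/1.25=39.1188; Δ=(57.0548−3.4558)/(187.4400−122.1200)=0.8206; B=V−Δ·S=-77.4010
Verification: the root portfolio costs Δ(0,0)·S0 + B(0,0) = 39.1188, matching V0.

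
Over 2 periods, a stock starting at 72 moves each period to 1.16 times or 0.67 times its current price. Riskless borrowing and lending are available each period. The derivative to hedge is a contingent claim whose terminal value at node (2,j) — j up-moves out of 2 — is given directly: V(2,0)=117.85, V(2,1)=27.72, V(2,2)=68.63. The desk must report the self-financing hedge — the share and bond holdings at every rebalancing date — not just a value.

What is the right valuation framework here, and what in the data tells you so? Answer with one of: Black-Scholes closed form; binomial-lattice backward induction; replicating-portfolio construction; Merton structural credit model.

Key observation: since the answer must list Δ and B at each node of the 1.16/0.67 lattice on 72, the replicating-portfolio method — solving the two-state system at every node — is the one that applies.

framework: replicating-portfolio construction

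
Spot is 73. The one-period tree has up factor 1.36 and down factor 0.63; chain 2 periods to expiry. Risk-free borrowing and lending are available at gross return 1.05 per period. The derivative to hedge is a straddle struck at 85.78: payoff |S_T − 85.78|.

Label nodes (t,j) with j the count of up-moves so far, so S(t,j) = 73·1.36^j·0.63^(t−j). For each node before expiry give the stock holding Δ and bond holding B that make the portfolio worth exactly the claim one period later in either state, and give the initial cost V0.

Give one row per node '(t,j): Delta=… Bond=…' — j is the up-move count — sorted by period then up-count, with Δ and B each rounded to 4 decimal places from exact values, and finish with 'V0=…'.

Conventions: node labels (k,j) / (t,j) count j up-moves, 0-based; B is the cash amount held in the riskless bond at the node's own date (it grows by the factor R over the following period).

(0,0): Delta=0.0126 Bond=33.4522
(1,0): Delta=-1.0000 Bond=81.6952
(1,1): Delta=0.3588 Bond=0.7515
V0=34.3735

Arbitrage-free pricing uses the up-move probability p* = (R−d)/(u−d) = 0.5753, discounting each step at R = 1.05.
Expiry values: V(2,0)=56.8063, V(2,1)=23.2336, V(2,2)=49.2408
(1,0): S=45.9900. Δ = (V_up−V_dn)/(S_up−S_dn) = (23.2336−56.8063)/(62.5464−28.9737) = -1.0000. V = [p*·23.2336 + (1−p*)·56.8063]/1.05 = 35.7052. B = V − Δ·S = 81.6952.
(1,1): S=99.2800. Δ = (V_up−V_dn)/(S_up−S_dn) = (49.2408−23.2336)/(135.0208−62.5464) = 0.3588. V = [p*·49.2408 + (1−p*)·23.2336]/1.05 = 36.3778. B = V − Δ·S = 0.7515.
(0,0): S=73.0000. Δ = (V_up−V_dn)/(S_up−S_dn) = (36.3778−35.7052)/(99.2800−45.9900) = 0.0126. V = [p*·36.3778 + (1−p*)·35.7052]/1.05 = 34.3735. B = V − Δ·S = 33.4522.
As a check, the time-0 holding Δ(0,0)·S0 + B(0,0) comes to 34.3735 — exactly V0.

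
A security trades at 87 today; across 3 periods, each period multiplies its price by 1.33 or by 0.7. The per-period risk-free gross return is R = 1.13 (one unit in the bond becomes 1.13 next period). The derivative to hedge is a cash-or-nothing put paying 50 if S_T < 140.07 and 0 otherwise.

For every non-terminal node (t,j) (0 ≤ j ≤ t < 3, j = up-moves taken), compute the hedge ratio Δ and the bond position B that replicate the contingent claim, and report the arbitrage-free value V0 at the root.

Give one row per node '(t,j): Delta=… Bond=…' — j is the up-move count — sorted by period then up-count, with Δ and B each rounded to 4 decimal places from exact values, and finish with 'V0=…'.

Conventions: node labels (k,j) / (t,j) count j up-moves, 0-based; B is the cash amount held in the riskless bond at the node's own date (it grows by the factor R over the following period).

No-arbitrage ⇒ martingale measure with p* = (R−d)/(u−d) = 0.6825.
Payoffs at expiry: V(3,0)=50.0000, V(3,1)=50.0000, V(3,2)=50.0000, V(3,3)=0.0000
Node (2,0) S=42.6300: V=(p*·50.0000+(1−p*)·50.0000)/1.13=44.2478; Δ=(50.0000−50.0000)/(56.6979−29.8410)=0.0000; B=V−Δ·S=44.2478
Node (2,1) S=80.9970: V=(p*·50.0000+(1−p*)·50.0000)/1.13=44.2478; Δ=(50.0000−50.0000)/(107.7260−56.6979)=0.0000; B=V−Δ·S=44.2478
Node (2,2) S=153.8943: V=(p*·0.0000+(1−p*)·50.0000)/1.13=14.0469; Δ=(0.0000−50.0000)/(204.6794−107.7260)=-0.5157; B=V−Δ·S=93.4120
Node (1,0) S=60.9000: V=(p*·44.2478+(1−p*)·44.2478)/1.13=39.1573; Δ=(44.2478−44.2478)/(80.9970−42.6300)=0.0000; B=V−Δ·S=39.1573
Node (1,1) S=115.7100: V=(p*·14.0469+(1−p*)·44.2478)/1.13=20.9155; Δ=(14.0469−44.2478)/(153.8943−80.9970)=-0.4143; B=V−Δ·S=68.8534
Node (0,0) S=87.0000: V=(p*·20.9155+(1−p*)·39.1573)/1.13=23.6341; Δ=(20.9155−39.1573)/(115.7100−60.9000)=-0.3328; B=V−Δ·S=52.5894
Sanity check at the root: Δ(0,0)·S0 + B(0,0) reproduces V0 = 23.6341.

(0,0): Delta=-0.3328 Bond=52.5894
(1,0): Delta=0.0000 Bond=39.1573
(1,1): Delta=-0.4143 Bond=68.8534
(2,0): Delta=0.0000 Bond=44.2478
(2,1): Delta=0.0000 Bond=44.2478
(2,2): Delta=-0.5157 Bond=93.4120
V0=23.6341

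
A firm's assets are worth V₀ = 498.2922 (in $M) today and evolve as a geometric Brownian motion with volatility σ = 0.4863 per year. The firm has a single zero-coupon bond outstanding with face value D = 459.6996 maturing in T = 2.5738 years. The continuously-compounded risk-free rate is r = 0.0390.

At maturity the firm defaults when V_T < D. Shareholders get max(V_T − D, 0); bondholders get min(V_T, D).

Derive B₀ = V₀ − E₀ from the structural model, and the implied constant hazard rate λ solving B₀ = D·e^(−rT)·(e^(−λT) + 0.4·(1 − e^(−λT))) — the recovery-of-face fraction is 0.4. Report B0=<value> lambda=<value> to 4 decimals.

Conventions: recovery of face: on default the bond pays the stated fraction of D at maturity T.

B0=314.7988 lambda=0.2016

Work the structural quantities from V₀ = 498.2922 against face 459.6996:
d₁ = [ln(V₀/D) + (r + σ²/2)T] / (σ√T)
   = [ln(498.2922/459.6996) + (0.0390 + 0.5·0.4863²)·2.5738] / (0.4863·√2.5738)
   = [0.080613 + 0.404714] / 0.780174 = 0.622076
d₂ = d₁ − σ√T = 0.622076 − 0.780174 = -0.158098
N(d₁) = 0.733054,  N(d₂) = 0.437190,  e^(−rT) = 0.904495
E₀ = V₀·N(d₁) − D·e^(−rT)·N(d₂)
   = 498.2922·0.733054 − 459.6996·0.904495·0.437190 = 183.493358
B₀ = V₀ − E₀ = 498.2922 − 183.493358 = 314.798842
e^(−λT) = (B₀·e^(rT)/D − 0.4)/(1 − 0.4) = (314.7988·1.105589/459.6996 − 0.4)/0.6 = 0.59516491
λ = −ln(0.59516491)/2.5738 = 0.201615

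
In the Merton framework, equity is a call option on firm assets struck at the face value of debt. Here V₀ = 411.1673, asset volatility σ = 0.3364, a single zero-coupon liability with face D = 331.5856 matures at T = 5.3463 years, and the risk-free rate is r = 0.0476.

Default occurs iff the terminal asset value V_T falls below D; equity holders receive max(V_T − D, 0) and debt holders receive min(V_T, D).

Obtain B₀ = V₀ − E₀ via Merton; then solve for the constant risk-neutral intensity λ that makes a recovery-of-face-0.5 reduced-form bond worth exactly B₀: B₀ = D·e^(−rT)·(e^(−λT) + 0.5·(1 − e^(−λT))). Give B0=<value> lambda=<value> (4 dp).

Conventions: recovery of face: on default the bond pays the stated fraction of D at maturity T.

Equity is a call on the firm's assets struck at D = 331.5856:
d₁ = [ln(V₀/D) + (r + σ²/2)T] / (σ√T)
   = [ln(411.1673/331.5856) + (0.0476 + 0.5·0.3364²)·5.3463] / (0.3364·√5.3463)
   = [0.215114 + 0.556991] / 0.777826 = 0.992644
d₂ = d₁ − σ√T = 0.992644 − 0.777826 = 0.214818
N(d₁) = 0.839558,  N(d₂) = 0.585045,  e^(−rT) = 0.775317
E₀ = V₀·N(d₁) − D·e^(−rT)·N(d₂)
   = 411.1673·0.839558 − 331.5856·0.775317·0.585045 = 194.793244
B₀ = V₀ − E₀ = 411.1673 − 194.793244 = 216.374056
e^(−λT) = (B₀·e^(rT)/D − 0.5)/(1 − 0.5) = (216.3741·1.289796/331.5856 − 0.5)/0.5 = 0.68329624
λ = −ln(0.68329624)/5.3463 = 0.071232

B0=216.3741 lambda=0.0712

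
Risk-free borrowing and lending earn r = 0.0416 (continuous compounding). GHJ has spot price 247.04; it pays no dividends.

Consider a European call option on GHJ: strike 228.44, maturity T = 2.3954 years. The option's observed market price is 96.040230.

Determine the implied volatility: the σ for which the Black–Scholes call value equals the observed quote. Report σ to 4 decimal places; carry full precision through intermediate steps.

sigma = 0.5467

At σ = 0.5467 the Black–Scholes value reproduces the quote:
σ√T = 0.5467·√2.3954 = 0.846132
d₁ = (ln(S/K) + (r+σ²/2)T) / (σ√T) = (ln(247.04/228.44) + (0.0416+0.5467²/2)·2.3954) / 0.846132 = (0.078277 + 0.457618) / 0.846132 = 0.633347
d₂ = d₁ − σ√T = 0.633347 − 0.846132 = -0.212785
e^{−rT} = 0.905155
N(d₁) = 0.736746,  N(d₂) = 0.415747
V = S·N(d₁) − K·e^{−rT}·N(d₂) = 182.005830 − 85.965600 = 96.040230 (matching the quote); vega is positive throughout, so no other σ reproduces this price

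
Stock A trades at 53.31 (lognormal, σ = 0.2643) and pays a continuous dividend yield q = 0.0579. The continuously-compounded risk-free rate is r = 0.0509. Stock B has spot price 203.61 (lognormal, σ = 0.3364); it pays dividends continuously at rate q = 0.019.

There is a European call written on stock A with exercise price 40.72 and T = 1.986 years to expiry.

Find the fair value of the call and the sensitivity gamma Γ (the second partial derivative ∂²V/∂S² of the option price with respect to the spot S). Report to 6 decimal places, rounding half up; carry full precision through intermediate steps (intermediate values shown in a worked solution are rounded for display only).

σ√T = 0.2643·√1.986 = 0.372466
d₁ = (ln(S/K) + (r−q+σ²/2)T) / (σ√T) = (ln(53.31/40.72) + (0.0509−0.0579+0.2643²/2)·1.986) / 0.372466 = (0.269405 + 0.055464) / 0.372466 = 0.872208
d₂ = d₁ − σ√T = 0.872208 − 0.372466 = 0.499742
e^{−rT} = 0.903854
e^{−qT} = 0.891376
N(d₁) = 0.808453,  N(d₂) = 0.691372
Call price V = S·e^{−qT}·N(d₁) − K·e^{−rT}·N(d₂) = 38.417049 − 25.445891 = 12.971158
φ(d₁) = (1/√(2π))·e^{−d₁²/2} = 0.272719
Γ = e^{−qT}·φ(d₁) / (S·σ·√T) = 0.012243

price = 12.971158
Γ = 0.012243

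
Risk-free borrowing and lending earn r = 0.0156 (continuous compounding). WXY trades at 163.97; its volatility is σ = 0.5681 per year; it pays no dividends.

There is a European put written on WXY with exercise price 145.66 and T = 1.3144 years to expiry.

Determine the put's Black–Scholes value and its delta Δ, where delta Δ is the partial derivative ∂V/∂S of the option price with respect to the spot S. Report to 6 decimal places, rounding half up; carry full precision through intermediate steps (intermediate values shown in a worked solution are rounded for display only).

price = 29.370502
Δ = -0.294965

σ√T = 0.5681·√1.3144 = 0.651311
d₁ = (ln(S/K) + (r+σ²/2)T) / (σ√T) = (ln(163.97/145.66) + (0.0156+0.5681²/2)·1.3144) / 0.651311 = (0.118408 + 0.232608) / 0.651311 = 0.538938
d₂ = d₁ − σ√T = 0.538938 − 0.651311 = -0.112374
e^{−rT} = 0.979704
N(−d₁) = 0.294965,  N(−d₂) = 0.544736
Put price V = K·e^{−rT}·N(−d₂) − S·N(−d₁) = 77.735903 − 48.365401 = 29.370502
Δ = −N(−d₁) = -0.294965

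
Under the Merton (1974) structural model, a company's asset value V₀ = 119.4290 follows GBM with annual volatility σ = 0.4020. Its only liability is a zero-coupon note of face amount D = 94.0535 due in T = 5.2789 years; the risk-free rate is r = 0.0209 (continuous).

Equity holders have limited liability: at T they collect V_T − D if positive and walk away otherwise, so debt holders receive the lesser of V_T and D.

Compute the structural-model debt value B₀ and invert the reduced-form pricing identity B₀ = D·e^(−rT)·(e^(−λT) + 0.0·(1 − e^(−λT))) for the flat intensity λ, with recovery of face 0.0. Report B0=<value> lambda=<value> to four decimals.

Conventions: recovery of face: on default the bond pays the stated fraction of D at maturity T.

With assets at 119.4290 and a single debt payment of 94.0535 at 5.2789 years:
d₁ = [ln(V₀/D) + (r + σ²/2)T] / (σ√T)
   = [ln(119.4290/94.0535) + (0.0209 + 0.5·0.4020²)·5.2789] / (0.4020·√5.2789)
   = [0.238858 + 0.536875] / 0.923629 = 0.839875
d₂ = d₁ − σ√T = 0.839875 − 0.923629 = -0.083755
N(d₁) = 0.799511,  N(d₂) = 0.466626,  e^(−rT) = 0.895539
E₀ = V₀·N(d₁) − D·e^(−rT)·N(d₂)
   = 119.4290·0.799511 − 94.0535·0.895539·0.466626 = 56.181521
B₀ = V₀ − E₀ = 119.4290 − 56.181521 = 63.247479
e^(−λT) = (B₀·e^(rT)/D − 0)/(1 − 0) = (63.2475·1.116645/94.0535 − 0)/1 = 0.75090273
λ = −ln(0.75090273)/5.2789 = 0.054269

B0=63.2475 lambda=0.0543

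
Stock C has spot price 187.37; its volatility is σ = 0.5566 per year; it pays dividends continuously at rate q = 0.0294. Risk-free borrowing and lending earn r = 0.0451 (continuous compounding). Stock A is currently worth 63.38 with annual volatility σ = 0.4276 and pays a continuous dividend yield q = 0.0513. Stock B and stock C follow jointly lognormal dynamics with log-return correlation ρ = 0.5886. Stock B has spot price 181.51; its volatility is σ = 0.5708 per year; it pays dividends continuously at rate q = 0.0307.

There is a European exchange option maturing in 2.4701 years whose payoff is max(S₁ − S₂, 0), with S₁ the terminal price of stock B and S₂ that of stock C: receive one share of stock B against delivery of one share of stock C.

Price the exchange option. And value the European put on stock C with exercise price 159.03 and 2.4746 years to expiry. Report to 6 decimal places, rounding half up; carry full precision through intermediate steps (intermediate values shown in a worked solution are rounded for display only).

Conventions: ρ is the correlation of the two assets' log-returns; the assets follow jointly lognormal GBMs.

σ_eff = √(σ₁² + σ₂² − 2ρσ₁σ₂) = √(0.5708² + 0.5566² − 2·0.5886·0.5708·0.5566) = 0.511479
d₁ = (ln(S₁/S₂) + (q₂ − q₁ + σ_eff²/2)T) / (σ_eff√T) = (ln(181.51/187.37) + (0.0294 − 0.0307 + 0.130806)·2.4701) / 0.803869 = 0.358413
d₂ = d₁ − σ_eff√T = 0.358413 − 0.803869 = -0.445456
N(d₁) = 0.639983,  N(d₂) = 0.327995
V = S₁·e^{−q₁T}·N(d₁) − S₂·e^{−q₂T}·N(d₂) = 107.680105 − 57.151611 = 50.528495
[vanilla: stock C put K=159.03]
σ√T = 0.5566·√2.4746 = 0.875580
d₁ = (ln(S/K) + (r−q+σ²/2)T) / (σ√T) = (ln(187.37/159.03) + (0.0451−0.0294+0.5566²/2)·2.4746) / 0.875580 = (0.163992 + 0.422171) / 0.875580 = 0.669458
d₂ = d₁ − σ√T = 0.669458 − 0.875580 = -0.206122
e^{−rT} = 0.894398
e^{−qT} = 0.929830
N(−d₁) = 0.251602,  N(−d₂) = 0.581652
price = K·e^{−rT}·N(−d₂) − S·e^{−qT}·N(−d₁) = 82.731948 − 43.834641 = 38.897307

exchange price = 50.528495
price(stock C put K=159.03) = 38.897307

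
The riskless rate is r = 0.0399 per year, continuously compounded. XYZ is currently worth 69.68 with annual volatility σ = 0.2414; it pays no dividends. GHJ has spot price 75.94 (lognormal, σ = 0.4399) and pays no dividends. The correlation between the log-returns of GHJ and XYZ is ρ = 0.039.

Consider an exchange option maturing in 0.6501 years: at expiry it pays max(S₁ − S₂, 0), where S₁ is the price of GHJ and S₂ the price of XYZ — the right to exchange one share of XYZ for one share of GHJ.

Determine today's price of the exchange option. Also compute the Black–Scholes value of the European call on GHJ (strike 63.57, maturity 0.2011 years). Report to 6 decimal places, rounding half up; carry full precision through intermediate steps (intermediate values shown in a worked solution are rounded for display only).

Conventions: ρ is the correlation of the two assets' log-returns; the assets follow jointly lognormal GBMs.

σ_eff = √(σ₁² + σ₂² − 2ρσ₁σ₂) = √(0.4399² + 0.2414² − 2·0.039·0.4399·0.2414) = 0.493460
d₁ = (ln(S₁/S₂) + (q₂ − q₁ + σ_eff²/2)T) / (σ_eff√T) = (ln(75.94/69.68) + (0.0 − 0.0 + 0.121752)·0.6501) / 0.397871 = 0.415162
d₂ = d₁ − σ_eff√T = 0.415162 − 0.397871 = 0.017291
N(d₁) = 0.660988,  N(d₂) = 0.506898
V = S₁·e^{−q₁T}·N(d₁) − S₂·e^{−q₂T}·N(d₂) = 50.195453 − 35.320635 = 14.874817
[vanilla: GHJ call K=63.57]
σ√T = 0.4399·√0.2011 = 0.197270
d₁ = (ln(S/K) + (r+σ²/2)T) / (σ√T) = (ln(75.94/63.57) + (0.0399+0.4399²/2)·0.2011) / 0.197270 = (0.177802 + 0.027482) / 0.197270 = 1.040624
d₂ = d₁ − σ√T = 1.040624 − 0.197270 = 0.843355
e^{−rT} = 0.992008
N(d₁) = 0.850975,  N(d₂) = 0.800485
price = S·N(d₁) − K·e^{−rT}·N(d₂) = 64.623039 − 50.480149 = 14.142890

exchange price = 14.874817
price(GHJ call K=63.57) = 14.142890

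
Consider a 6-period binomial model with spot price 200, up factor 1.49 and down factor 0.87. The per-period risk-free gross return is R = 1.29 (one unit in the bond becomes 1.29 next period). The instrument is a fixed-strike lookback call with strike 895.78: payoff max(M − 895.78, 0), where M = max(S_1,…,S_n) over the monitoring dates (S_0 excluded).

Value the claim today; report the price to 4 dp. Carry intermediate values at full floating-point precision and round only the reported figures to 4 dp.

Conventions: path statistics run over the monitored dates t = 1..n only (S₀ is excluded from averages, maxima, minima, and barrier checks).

price = 52.3357

Set p* = 0.6774 (from d < R < u); the path-dependent value is the discounted p*-expectation over all price paths.
Enumerate all 2^6 = 64 price paths (U = up ×1.49, D = down ×0.87); each path with k up-moves has probability p*^k·(1−p*)^(6−k).
DDDDDD: M=174.0000, payoff=0.0000, prob=0.001127
UDDDDD: M=298.0000, payoff=0.0000, prob=0.002366
DUDDDD: M=259.2600, payoff=0.0000, prob=0.002366
UUDDDD: M=444.0200, payoff=0.0000, prob=0.004969
DDUDDD: M=225.5562, payoff=0.0000, prob=0.002366
UDUDDD: M=386.2974, payoff=0.0000, prob=0.004969
DUUDDD: M=386.2974, payoff=0.0000, prob=0.004969
UUUDDD: M=661.5898, payoff=0.0000, prob=0.010435
DDDUDD: M=196.2339, payoff=0.0000, prob=0.002366
UDDUDD: M=336.0787, payoff=0.0000, prob=0.004969
DUDUDD: M=336.0787, payoff=0.0000, prob=0.004969
UUDUDD: M=575.5831, payoff=0.0000, prob=0.010435
DDUUDD: M=336.0787, payoff=0.0000, prob=0.004969
UDUUDD: M=575.5831, payoff=0.0000, prob=0.010435
DUUUDD: M=575.5831, payoff=0.0000, prob=0.010435
UUUUDD: M=985.7688, payoff=89.9888, prob=0.021913
DDDDUD: M=174.0000, payoff=0.0000, prob=0.002366
UDDDUD: M=298.0000, payoff=0.0000, prob=0.004969
DUDDUD: M=292.3885, payoff=0.0000, prob=0.004969
UUDDUD: M=500.7573, payoff=0.0000, prob=0.010435
DDUDUD: M=292.3885, payoff=0.0000, prob=0.004969
UDUDUD: M=500.7573, payoff=0.0000, prob=0.010435
DUUDUD: M=500.7573, payoff=0.0000, prob=0.010435
UUUDUD: M=857.6189, payoff=0.0000, prob=0.021913
DDDUUD: M=292.3885, payoff=0.0000, prob=0.004969
UDDUUD: M=500.7573, payoff=0.0000, prob=0.010435
DUDUUD: M=500.7573, payoff=0.0000, prob=0.010435
UUDUUD: M=857.6189, payoff=0.0000, prob=0.021913
DDUUUD: M=500.7573, payoff=0.0000, prob=0.010435
UDUUUD: M=857.6189, payoff=0.0000, prob=0.021913
DUUUUD: M=857.6189, payoff=0.0000, prob=0.021913
UUUUUD: M=1468.7955, payoff=573.0155, prob=0.046018
DDDDDU: M=174.0000, payoff=0.0000, prob=0.002366
UDDDDU: M=298.0000, payoff=0.0000, prob=0.004969
DUDDDU: M=259.2600, payoff=0.0000, prob=0.004969
UUDDDU: M=444.0200, payoff=0.0000, prob=0.010435
DDUDDU: M=254.3780, payoff=0.0000, prob=0.004969
UDUDDU: M=435.6589, payoff=0.0000, prob=0.010435
DUUDDU: M=435.6589, payoff=0.0000, prob=0.010435
UUUDDU: M=746.1284, payoff=0.0000, prob=0.021913
DDDUDU: M=254.3780, payoff=0.0000, prob=0.004969
UDDUDU: M=435.6589, payoff=0.0000, prob=0.010435
DUDUDU: M=435.6589, payoff=0.0000, prob=0.010435
UUDUDU: M=746.1284, payoff=0.0000, prob=0.021913
DDUUDU: M=435.6589, payoff=0.0000, prob=0.010435
UDUUDU: M=746.1284, payoff=0.0000, prob=0.021913
DUUUDU: M=746.1284, payoff=0.0000, prob=0.021913
UUUUDU: M=1277.8521, payoff=382.0721, prob=0.046018
DDDDUU: M=254.3780, payoff=0.0000, prob=0.004969
UDDDUU: M=435.6589, payoff=0.0000, prob=0.010435
DUDDUU: M=435.6589, payoff=0.0000, prob=0.010435
UUDDUU: M=746.1284, payoff=0.0000, prob=0.021913
DDUDUU: M=435.6589, payoff=0.0000, prob=0.010435
UDUDUU: M=746.1284, payoff=0.0000, prob=0.021913
DUUDUU: M=746.1284, payoff=0.0000, prob=0.021913
UUUDUU: M=1277.8521, payoff=382.0721, prob=0.046018
DDDUUU: M=435.6589, payoff=0.0000, prob=0.010435
UDDUUU: M=746.1284, payoff=0.0000, prob=0.021913
DUDUUU: M=746.1284, payoff=0.0000, prob=0.021913
UUDUUU: M=1277.8521, payoff=382.0721, prob=0.046018
DDUUUU: M=746.1284, payoff=0.0000, prob=0.021913
UDUUUU: M=1277.8521, payoff=382.0721, prob=0.046018
DUUUUU: M=1277.8521, payoff=382.0721, prob=0.046018
UUUUUU: M=2188.5053, payoff=1292.7253, prob=0.096637
Price = Σ prob·payoff / R^6 = 241.177289 / 4.608274 = 52.3357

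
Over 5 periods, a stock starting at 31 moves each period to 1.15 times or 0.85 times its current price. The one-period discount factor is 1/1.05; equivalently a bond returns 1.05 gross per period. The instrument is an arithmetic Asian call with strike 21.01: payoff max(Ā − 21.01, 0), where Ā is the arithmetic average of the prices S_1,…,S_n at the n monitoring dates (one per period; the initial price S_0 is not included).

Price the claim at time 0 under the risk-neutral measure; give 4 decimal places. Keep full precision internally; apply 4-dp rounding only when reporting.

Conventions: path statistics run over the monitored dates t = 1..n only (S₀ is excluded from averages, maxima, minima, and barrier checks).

No-arbitrage gives p* = (R−d)/(u−d) = 0.6667: enumerate every path, weight its payoff by its p*-probability, and discount by R^5.
Enumerate all 2^5 = 32 price paths (U = up ×1.15, D = down ×0.85); each path with k up-moves has probability p*^k·(1−p*)^(5−k).
DDDDD: Ā=19.5445, payoff=0.0000, prob=0.004115
UDDDD: Ā=26.4425, payoff=5.4325, prob=0.008230
DUDDD: Ā=24.5825, payoff=3.5725, prob=0.008230
UUDDD: Ā=33.2587, payoff=12.2487, prob=0.016461
DDUDD: Ā=23.0015, payoff=1.9915, prob=0.008230
UDUDD: Ā=31.1197, payoff=10.1097, prob=0.016461
DUUDD: Ā=29.2597, payoff=8.2497, prob=0.016461
UUUDD: Ā=39.5867, payoff=18.5767, prob=0.032922
DDDUD: Ā=21.6577, payoff=0.6477, prob=0.008230
UDDUD: Ā=29.3016, payoff=8.2916, prob=0.016461
DUDUD: Ā=27.4416, payoff=6.4316, prob=0.016461
UUDUD: Ā=37.1268, payoff=16.1168, prob=0.032922
DDUUD: Ā=25.8606, payoff=4.8506, prob=0.016461
UDUUD: Ā=34.9878, payoff=13.9778, prob=0.032922
DUUUD: Ā=33.1278, payoff=12.1178, prob=0.032922
UUUUD: Ā=44.8200, payoff=23.8100, prob=0.065844
DDDDU: Ā=20.5154, payoff=0.0000, prob=0.008230
UDDDU: Ā=27.7562, payoff=6.7462, prob=0.016461
DUDDU: Ā=25.8962, payoff=4.8862, prob=0.016461
UUDDU: Ā=35.0360, payoff=14.0260, prob=0.032922
DDUDU: Ā=24.3152, payoff=3.3052, prob=0.016461
UDUDU: Ā=32.8970, payoff=11.8870, prob=0.032922
DUUDU: Ā=31.0370, payoff=10.0270, prob=0.032922
UUUDU: Ā=41.9912, payoff=20.9812, prob=0.065844
DDDUU: Ā=22.9713, payoff=1.9613, prob=0.016461
UDDUU: Ā=31.0788, payoff=10.0688, prob=0.032922
DUDUU: Ā=29.2188, payoff=8.2088, prob=0.032922
UUDUU: Ā=39.5313, payoff=18.5213, prob=0.065844
DDUUU: Ā=27.6378, payoff=6.6278, prob=0.032922
UDUUU: Ā=37.3923, payoff=16.3823, prob=0.065844
DUUUU: Ā=35.5323, payoff=14.5223, prob=0.065844
UUUUU: Ā=48.0732, payoff=27.0632, prob=0.131687
Price = Σ prob·payoff / R^5 = 14.971961 / 1.276282 = 11.7309

price = 11.7309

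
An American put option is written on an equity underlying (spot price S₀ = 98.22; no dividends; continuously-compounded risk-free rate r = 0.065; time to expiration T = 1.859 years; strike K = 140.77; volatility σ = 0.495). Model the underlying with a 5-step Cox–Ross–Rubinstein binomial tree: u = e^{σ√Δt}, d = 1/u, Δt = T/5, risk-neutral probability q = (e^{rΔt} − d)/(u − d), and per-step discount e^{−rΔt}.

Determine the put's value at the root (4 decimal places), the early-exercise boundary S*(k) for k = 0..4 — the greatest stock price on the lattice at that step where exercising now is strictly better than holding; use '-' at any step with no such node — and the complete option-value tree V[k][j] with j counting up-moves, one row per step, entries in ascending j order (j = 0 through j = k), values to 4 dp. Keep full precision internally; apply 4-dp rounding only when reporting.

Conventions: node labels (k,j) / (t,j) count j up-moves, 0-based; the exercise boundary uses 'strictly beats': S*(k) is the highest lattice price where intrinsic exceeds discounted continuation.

params: Δt=0.37180 u=1.35233 d=0.73947 q=0.46502 e^(-rΔt)=0.97612
t_5 payoffs: 119.0536 101.0552 68.1397 7.9443 0.0000 0.0000
t_4: node(4,0) S=29.3677 payoff=111.4023 vs cont=108.0410 → 111.4023 [stop]  node(4,1) S=53.7075 payoff=87.0625 vs cont=83.7013 → 87.0625 [stop]  node(4,2) S=98.2200 payoff=42.5500 vs cont=39.1888 → 42.5500 [stop]  node(4,3) S=179.6241 payoff=0.0000 vs cont=4.1485 → 4.1485 [wait]  node(4,4) S=328.4954 payoff=0.0000 vs cont=0.0000 → 0.0000 [wait]  ⇒ S*(4)=98.2200
t_3: node(3,0) S=39.7148 payoff=101.0552 vs cont=97.6939 → 101.0552 [stop]  node(3,1) S=72.6303 payoff=68.1397 vs cont=64.7785 → 68.1397 [stop]  node(3,2) S=132.8257 payoff=7.9443 vs cont=24.1028 → 24.1028 [wait]  node(3,3) S=242.9109 payoff=0.0000 vs cont=2.1664 → 2.1664 [wait]  ⇒ S*(3)=72.6303
t_2: node(2,0) S=53.7075 payoff=87.0625 vs cont=83.7013 → 87.0625 [stop]  node(2,1) S=98.2200 payoff=42.5500 vs cont=46.5235 → 46.5235 [wait]  node(2,2) S=179.6241 payoff=0.0000 vs cont=13.5699 → 13.5699 [wait]  ⇒ S*(2)=53.7075
t_1: node(1,0) S=72.6303 payoff=68.1397 vs cont=66.5822 → 68.1397 [stop]  node(1,1) S=132.8257 payoff=7.9443 vs cont=30.4543 → 30.4543 [wait]  ⇒ S*(1)=72.6303
t_0: node(0,0) S=98.2200 payoff=42.5500 vs cont=49.4066 → 49.4066 [wait]  ⇒ S*(0)=-

price = 49.4066
boundary = - 72.6303 53.7075 72.6303 98.2200
tree:
49.4066
68.1397 30.4543
87.0625 46.5235 13.5699
101.0552 68.1397 24.1028 2.1664
111.4023 87.0625 42.5500 4.1485 0.0000
119.0536 101.0552 68.1397 7.9443 0.0000 0.0000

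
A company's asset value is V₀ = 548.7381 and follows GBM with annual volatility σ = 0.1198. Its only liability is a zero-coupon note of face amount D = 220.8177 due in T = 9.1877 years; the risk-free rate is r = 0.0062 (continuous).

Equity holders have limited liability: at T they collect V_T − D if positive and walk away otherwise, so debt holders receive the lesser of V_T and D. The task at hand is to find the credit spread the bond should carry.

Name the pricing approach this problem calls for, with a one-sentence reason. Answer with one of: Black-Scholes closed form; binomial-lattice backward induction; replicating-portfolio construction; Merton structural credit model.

Key observation: assets follow a GBM and default happens iff V_T < 220.8177; valuing claims on that split (equity as a call, risky debt as the residual) is the structural model's definition.

framework: Merton structural credit model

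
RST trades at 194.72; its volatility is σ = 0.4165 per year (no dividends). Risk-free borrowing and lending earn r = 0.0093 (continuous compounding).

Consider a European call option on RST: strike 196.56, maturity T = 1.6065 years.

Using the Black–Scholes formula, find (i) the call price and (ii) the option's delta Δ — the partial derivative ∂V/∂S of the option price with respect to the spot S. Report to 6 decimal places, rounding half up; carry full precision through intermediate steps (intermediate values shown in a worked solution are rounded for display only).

σ√T = 0.4165·√1.6065 = 0.527905
d₁ = (ln(S/K) + (r+σ²/2)T) / (σ√T) = (ln(194.72/196.56) + (0.0093+0.4165²/2)·1.6065) / 0.527905 = (-0.009405 + 0.154282) / 0.527905 = 0.274438
d₂ = d₁ − σ√T = 0.274438 − 0.527905 = -0.253467
e^{−rT} = 0.985171
N(d₁) = 0.608126,  N(d₂) = 0.399954
Call price V = S·N(d₁) − K·e^{−rT}·N(d₂) = 118.414273 − 77.449103 = 40.965170
Δ = N(d₁) = 0.608126

price = 40.965170
Δ = 0.608126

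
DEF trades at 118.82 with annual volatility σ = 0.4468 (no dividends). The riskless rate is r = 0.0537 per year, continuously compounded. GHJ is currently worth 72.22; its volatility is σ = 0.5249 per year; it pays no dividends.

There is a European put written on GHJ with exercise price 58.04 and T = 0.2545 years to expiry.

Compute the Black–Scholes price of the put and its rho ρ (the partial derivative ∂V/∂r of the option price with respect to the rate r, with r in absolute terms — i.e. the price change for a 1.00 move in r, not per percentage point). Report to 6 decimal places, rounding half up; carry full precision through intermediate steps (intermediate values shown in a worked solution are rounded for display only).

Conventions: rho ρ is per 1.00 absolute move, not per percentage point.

price = 1.773637
ρ = -3.325522

σ√T = 0.5249·√0.2545 = 0.264802
d₁ = (ln(S/K) + (r+σ²/2)T) / (σ√T) = (ln(72.22/58.04) + (0.0537+0.5249²/2)·0.2545) / 0.264802 = (0.218585 + 0.048727) / 0.264802 = 1.009477
d₂ = d₁ − σ√T = 1.009477 − 0.264802 = 0.744676
e^{−rT} = 0.986426
N(−d₁) = 0.156373,  N(−d₂) = 0.228234
Put price V = K·e^{−rT}·N(−d₂) − S·N(−d₁) = 13.066885 − 11.293248 = 1.773637
ρ = −K·T·e^{−rT}·N(−d₂) = -3.325522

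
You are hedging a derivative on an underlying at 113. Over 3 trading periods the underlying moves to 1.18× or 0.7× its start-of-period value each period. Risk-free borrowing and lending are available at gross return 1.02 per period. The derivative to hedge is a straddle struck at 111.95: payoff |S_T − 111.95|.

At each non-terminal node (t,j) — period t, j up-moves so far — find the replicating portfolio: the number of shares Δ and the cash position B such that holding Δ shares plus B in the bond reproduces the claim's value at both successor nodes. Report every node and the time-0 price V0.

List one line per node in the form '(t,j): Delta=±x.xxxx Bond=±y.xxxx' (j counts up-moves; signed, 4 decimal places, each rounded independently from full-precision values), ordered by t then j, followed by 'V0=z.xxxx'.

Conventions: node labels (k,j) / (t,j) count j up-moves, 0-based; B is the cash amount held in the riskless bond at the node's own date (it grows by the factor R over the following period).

(0,0): Delta=0.1611 Bond=15.4509
(1,0): Delta=-1.0000 Bond=107.6028
(1,1): Delta=0.5055 Bond=-30.1616
(2,0): Delta=-1.0000 Bond=109.7549
(2,1): Delta=-1.0000 Bond=109.7549
(2,2): Delta=0.9520 Bond=-101.0246
V0=33.6551

The replicating-portfolio and risk-neutral prices coincide; use p* = (1.02−0.7)/(1.18−0.7) = 0.6667 for the latter.
At maturity the claim pays: V(3,0)=73.1910, V(3,1)=46.6134, V(3,2)=1.8112, V(3,3)=73.7126
(2,0): S=55.3700. Δ = (V_up−V_dn)/(S_up−S_dn) = (46.6134−73.1910)/(65.3366−38.7590) = -1.0000. V = [p*·46.6134 + (1−p*)·73.1910]/1.02 = 54.3849. B = V − Δ·S = 109.7549.
(2,1): S=93.3380. Δ = (V_up−V_dn)/(S_up−S_dn) = (1.8112−46.6134)/(110.1388−65.3366) = -1.0000. V = [p*·1.8112 + (1−p*)·46.6134]/1.02 = 16.4169. B = V − Δ·S = 109.7549.
(2,2): S=157.3412. Δ = (V_up−V_dn)/(S_up−S_dn) = (73.7126−1.8112)/(185.6626−110.1388) = 0.9520. V = [p*·73.7126 + (1−p*)·1.8112]/1.02 = 48.7701. B = V − Δ·S = -101.0246.
(1,0): S=79.1000. Δ = (V_up−V_dn)/(S_up−S_dn) = (16.4169−54.3849)/(93.3380−55.3700) = -1.0000. V = [p*·16.4169 + (1−p*)·54.3849]/1.02 = 28.5028. B = V − Δ·S = 107.6028.
(1,1): S=133.3400. Δ = (V_up−V_dn)/(S_up−S_dn) = (48.7701−16.4169)/(157.3412−93.3380) = 0.5055. V = [p*·48.7701 + (1−p*)·16.4169]/1.02 = 37.2409. B = V − Δ·S = -30.1616.
(0,0): S=113.0000. Δ = (V_up−V_dn)/(S_up−S_dn) = (37.2409−28.5028)/(133.3400−79.1000) = 0.1611. V = [p*·37.2409 + (1−p*)·28.5028]/1.02 = 33.6551. B = V − Δ·S = 15.4509.
As a check, the time-0 holding Δ(0,0)·S0 + B(0,0) comes to 33.6551 — exactly V0.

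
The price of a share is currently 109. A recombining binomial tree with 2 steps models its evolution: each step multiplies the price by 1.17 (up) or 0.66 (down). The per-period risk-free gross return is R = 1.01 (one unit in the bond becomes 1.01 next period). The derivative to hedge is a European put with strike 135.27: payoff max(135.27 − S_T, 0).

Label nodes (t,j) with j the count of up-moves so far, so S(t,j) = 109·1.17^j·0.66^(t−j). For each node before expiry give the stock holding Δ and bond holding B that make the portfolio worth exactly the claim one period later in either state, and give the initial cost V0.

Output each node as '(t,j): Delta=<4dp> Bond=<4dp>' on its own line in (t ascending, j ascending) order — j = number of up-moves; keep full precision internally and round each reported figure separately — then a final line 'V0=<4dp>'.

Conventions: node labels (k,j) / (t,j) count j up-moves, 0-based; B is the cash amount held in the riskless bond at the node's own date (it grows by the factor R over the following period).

(0,0): Delta=-0.8296 Bond=120.4681
(1,0): Delta=-1.0000 Bond=133.9307
(1,1): Delta=-0.7857 Bond=116.0692
V0=30.0407

Since d<R<u, set p* = (R−d)/(u−d) = 0.6863; price each node as the discounted p*-expectation of its children.
Payoffs at expiry: V(2,0)=87.7896, V(2,1)=51.1002, V(2,2)=0.0000
(1,0): S=71.9400. Δ = (V_up−V_dn)/(S_up−S_dn) = (51.1002−87.7896)/(84.1698−47.4804) = -1.0000. V = [p*·51.1002 + (1−p*)·87.7896]/1.01 = 61.9907. B = V − Δ·S = 133.9307.
(1,1): S=127.5300. Δ = (V_up−V_dn)/(S_up−S_dn) = (0.0000−51.1002)/(149.2101−84.1698) = -0.7857. V = [p*·0.0000 + (1−p*)·51.1002]/1.01 = 15.8727. B = V − Δ·S = 116.0692.
(0,0): S=109.0000. Δ = (V_up−V_dn)/(S_up−S_dn) = (15.8727−61.9907)/(127.5300−71.9400) = -0.8296. V = [p*·15.8727 + (1−p*)·61.9907]/1.01 = 30.0407. B = V − Δ·S = 120.4681.
Verification: the root portfolio costs Δ(0,0)·S0 + B(0,0) = 30.0407, matching V0.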